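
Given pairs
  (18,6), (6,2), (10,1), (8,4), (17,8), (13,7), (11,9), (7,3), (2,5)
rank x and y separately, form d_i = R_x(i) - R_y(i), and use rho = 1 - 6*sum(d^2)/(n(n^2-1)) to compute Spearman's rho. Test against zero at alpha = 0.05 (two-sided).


Step 1: Rank x and y separately (midranks; no ties here).
rank(x): 18->9, 6->2, 10->5, 8->4, 17->8, 13->7, 11->6, 7->3, 2->1
rank(y): 6->6, 2->2, 1->1, 4->4, 8->8, 7->7, 9->9, 3->3, 5->5
Step 2: d_i = R_x(i) - R_y(i); compute d_i^2.
  (9-6)^2=9, (2-2)^2=0, (5-1)^2=16, (4-4)^2=0, (8-8)^2=0, (7-7)^2=0, (6-9)^2=9, (3-3)^2=0, (1-5)^2=16
sum(d^2) = 50.
Step 3: rho = 1 - 6*50 / (9*(9^2 - 1)) = 1 - 300/720 = 0.583333.
Step 4: Under H0, t = rho * sqrt((n-2)/(1-rho^2)) = 1.9001 ~ t(7).
Step 5: Two-sided p-value from the t-distribution with 7 df = 0.099186.
Step 6: alpha = 0.05. fail to reject H0.

rho = 0.5833, p = 0.099186, fail to reject H0 at alpha = 0.05.


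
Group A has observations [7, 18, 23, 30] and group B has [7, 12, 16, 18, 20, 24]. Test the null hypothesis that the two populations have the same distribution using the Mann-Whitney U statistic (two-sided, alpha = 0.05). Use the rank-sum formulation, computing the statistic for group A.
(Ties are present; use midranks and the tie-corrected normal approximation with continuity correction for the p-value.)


Step 1: Combine and sort all 10 observations; assign midranks.
sorted (value, group): (7,X), (7,Y), (12,Y), (16,Y), (18,X), (18,Y), (20,Y), (23,X), (24,Y), (30,X)
ranks: 7->1.5, 7->1.5, 12->3, 16->4, 18->5.5, 18->5.5, 20->7, 23->8, 24->9, 30->10
Step 2: Rank sum for X: R1 = 1.5 + 5.5 + 8 + 10 = 25.
Step 3: U_X = R1 - n1(n1+1)/2 = 25 - 4*5/2 = 25 - 10 = 15.
       U_Y = n1*n2 - U_X = 24 - 15 = 9.
Step 4: Ties are present, so use the tie-corrected normal approximation (with continuity correction) for the p-value.
Step 5: p-value = 0.591778; compare to alpha = 0.05. fail to reject H0.

U_X = 15, p = 0.591778, fail to reject H0 at alpha = 0.05.


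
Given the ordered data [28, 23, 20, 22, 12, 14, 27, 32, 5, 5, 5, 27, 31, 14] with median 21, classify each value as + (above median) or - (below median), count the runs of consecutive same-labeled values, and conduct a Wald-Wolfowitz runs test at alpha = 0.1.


Step 1: Compute median = 21; label A = above, B = below.
Labels in order: AABABBAABBBAAB  (n_A = 7, n_B = 7)
Step 2: Count runs R = 8.
Step 3: Under H0 (random ordering), E[R] = 2*n_A*n_B/(n_A+n_B) + 1 = 2*7*7/14 + 1 = 8.0000.
        Var[R] = 2*n_A*n_B*(2*n_A*n_B - n_A - n_B) / ((n_A+n_B)^2 * (n_A+n_B-1)) = 8232/2548 = 3.2308.
        SD[R] = 1.7974.
Step 4: R = E[R], so z = 0 with no continuity correction.
Step 5: Two-sided p-value via normal approximation = 2*(1 - Phi(|z|)) = 1.000000.
Step 6: alpha = 0.1. fail to reject H0.

R = 8, z = 0.0000, p = 1.000000, fail to reject H0.


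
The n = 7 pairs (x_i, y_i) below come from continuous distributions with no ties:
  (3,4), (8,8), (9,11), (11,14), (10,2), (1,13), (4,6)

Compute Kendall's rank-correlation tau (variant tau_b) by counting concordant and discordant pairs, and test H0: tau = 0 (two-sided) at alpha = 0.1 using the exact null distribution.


Step 1: Enumerate the 21 unordered pairs (i,j) with i<j and classify each by sign(x_j-x_i) * sign(y_j-y_i).
  (1,2):dx=+5,dy=+4->C; (1,3):dx=+6,dy=+7->C; (1,4):dx=+8,dy=+10->C; (1,5):dx=+7,dy=-2->D
  (1,6):dx=-2,dy=+9->D; (1,7):dx=+1,dy=+2->C; (2,3):dx=+1,dy=+3->C; (2,4):dx=+3,dy=+6->C
  (2,5):dx=+2,dy=-6->D; (2,6):dx=-7,dy=+5->D; (2,7):dx=-4,dy=-2->C; (3,4):dx=+2,dy=+3->C
  (3,5):dx=+1,dy=-9->D; (3,6):dx=-8,dy=+2->D; (3,7):dx=-5,dy=-5->C; (4,5):dx=-1,dy=-12->C
  (4,6):dx=-10,dy=-1->C; (4,7):dx=-7,dy=-8->C; (5,6):dx=-9,dy=+11->D; (5,7):dx=-6,dy=+4->D
  (6,7):dx=+3,dy=-7->D
Step 2: C = 12, D = 9, total pairs = 21.
Step 3: tau = (C - D)/(n(n-1)/2) = (12 - 9)/21 = 0.142857.
Step 4: Exact two-sided p-value (enumerate n! = 5040 permutations of y under H0): p = 0.772619.
Step 5: alpha = 0.1. fail to reject H0.

tau_b = 0.1429 (C=12, D=9), p = 0.772619, fail to reject H0.


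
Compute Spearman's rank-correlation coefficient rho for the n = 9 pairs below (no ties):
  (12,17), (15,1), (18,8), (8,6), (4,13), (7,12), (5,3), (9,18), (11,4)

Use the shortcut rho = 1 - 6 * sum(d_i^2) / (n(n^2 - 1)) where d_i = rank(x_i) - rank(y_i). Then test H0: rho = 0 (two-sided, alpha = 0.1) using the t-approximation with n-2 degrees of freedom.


Step 1: Rank x and y separately (midranks; no ties here).
rank(x): 12->7, 15->8, 18->9, 8->4, 4->1, 7->3, 5->2, 9->5, 11->6
rank(y): 17->8, 1->1, 8->5, 6->4, 13->7, 12->6, 3->2, 18->9, 4->3
Step 2: d_i = R_x(i) - R_y(i); compute d_i^2.
  (7-8)^2=1, (8-1)^2=49, (9-5)^2=16, (4-4)^2=0, (1-7)^2=36, (3-6)^2=9, (2-2)^2=0, (5-9)^2=16, (6-3)^2=9
sum(d^2) = 136.
Step 3: rho = 1 - 6*136 / (9*(9^2 - 1)) = 1 - 816/720 = -0.133333.
Step 4: Under H0, t = rho * sqrt((n-2)/(1-rho^2)) = -0.3559 ~ t(7).
Step 5: Two-sided p-value from the t-distribution with 7 df = 0.732368.
Step 6: alpha = 0.1. fail to reject H0.

rho = -0.1333, p = 0.732368, fail to reject H0 at alpha = 0.1.


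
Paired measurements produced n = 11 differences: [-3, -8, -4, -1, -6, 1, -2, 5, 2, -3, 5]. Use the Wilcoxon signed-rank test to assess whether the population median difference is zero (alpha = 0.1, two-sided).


Step 1: Drop any zero differences (none here) and take |d_i|.
|d| = [3, 8, 4, 1, 6, 1, 2, 5, 2, 3, 5]
Step 2: Midrank |d_i| (ties get averaged ranks).
ranks: |3|->5.5, |8|->11, |4|->7, |1|->1.5, |6|->10, |1|->1.5, |2|->3.5, |5|->8.5, |2|->3.5, |3|->5.5, |5|->8.5
Step 3: Attach original signs; sum ranks with positive sign and with negative sign.
W+ = 1.5 + 8.5 + 3.5 + 8.5 = 22
W- = 5.5 + 11 + 7 + 1.5 + 10 + 3.5 + 5.5 = 44
(Check: W+ + W- = 66 should equal n(n+1)/2 = 66.)
Step 4: Test statistic W = min(W+, W-) = 22.
Step 5: Ties in |d|, so use the tie-corrected normal approximation.
        E[W] = n(n+1)/4 = 11*12/4 = 33.
        Tie groups: |d|=1 (t=2), |d|=2 (t=2), |d|=3 (t=2), |d|=5 (t=2); sum(t^3 - t) = 24.
        Var[W] = n(n+1)(2n+1)/24 - sum(t^3-t)/48 = 3036/24 - 24/48 = 126.
        z = (W - E[W]) / sqrt(Var[W]) = (22 - 33) / 11.2250 = -0.9800.
        Two-sided p = 2*Phi(z) = 0.327107.
Step 6: alpha = 0.1. fail to reject H0.

W+ = 22, W- = 44, W = min = 22, p = 0.327107, fail to reject H0.


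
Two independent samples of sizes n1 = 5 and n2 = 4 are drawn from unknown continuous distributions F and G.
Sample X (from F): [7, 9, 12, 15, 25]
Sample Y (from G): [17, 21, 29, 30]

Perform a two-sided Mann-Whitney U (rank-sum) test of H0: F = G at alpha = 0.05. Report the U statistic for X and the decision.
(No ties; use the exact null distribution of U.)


Step 1: Combine and sort all 9 observations; assign midranks.
sorted (value, group): (7,X), (9,X), (12,X), (15,X), (17,Y), (21,Y), (25,X), (29,Y), (30,Y)
ranks: 7->1, 9->2, 12->3, 15->4, 17->5, 21->6, 25->7, 29->8, 30->9
Step 2: Rank sum for X: R1 = 1 + 2 + 3 + 4 + 7 = 17.
Step 3: U_X = R1 - n1(n1+1)/2 = 17 - 5*6/2 = 17 - 15 = 2.
       U_Y = n1*n2 - U_X = 20 - 2 = 18.
Step 4: No ties, so the exact null distribution of U (based on enumerating the C(9,5) = 126 equally likely rank assignments) gives the two-sided p-value.
Step 5: p-value = 0.063492; compare to alpha = 0.05. fail to reject H0.

U_X = 2, p = 0.063492, fail to reject H0 at alpha = 0.05.


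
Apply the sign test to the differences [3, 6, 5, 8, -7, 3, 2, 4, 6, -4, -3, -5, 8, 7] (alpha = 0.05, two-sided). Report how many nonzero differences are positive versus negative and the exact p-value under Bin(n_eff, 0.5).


Step 1: Discard zero differences. Original n = 14; n_eff = number of nonzero differences = 14.
Nonzero differences (with sign): +3, +6, +5, +8, -7, +3, +2, +4, +6, -4, -3, -5, +8, +7
Step 2: Count signs: positive = 10, negative = 4.
Step 3: Under H0: P(positive) = 0.5, so the number of positives S ~ Bin(14, 0.5).
Step 4: Two-sided exact p-value = sum of Bin(14,0.5) probabilities at or below the observed probability = 0.179565.
Step 5: alpha = 0.05. fail to reject H0.

n_eff = 14, pos = 10, neg = 4, p = 0.179565, fail to reject H0.


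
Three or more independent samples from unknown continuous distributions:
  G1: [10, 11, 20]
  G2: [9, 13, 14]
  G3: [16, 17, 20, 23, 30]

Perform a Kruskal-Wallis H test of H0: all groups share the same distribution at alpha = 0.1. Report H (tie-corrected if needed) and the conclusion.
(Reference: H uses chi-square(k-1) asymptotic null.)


Step 1: Combine all N = 11 observations and assign midranks.
sorted (value, group, rank): (9,G2,1), (10,G1,2), (11,G1,3), (13,G2,4), (14,G2,5), (16,G3,6), (17,G3,7), (20,G1,8.5), (20,G3,8.5), (23,G3,10), (30,G3,11)
Step 2: Sum ranks within each group.
R_1 = 13.5 (n_1 = 3)
R_2 = 10 (n_2 = 3)
R_3 = 42.5 (n_3 = 5)
Step 3: H = 12/(N(N+1)) * sum(R_i^2/n_i) - 3(N+1)
     = 12/(11*12) * (13.5^2/3 + 10^2/3 + 42.5^2/5) - 3*12
     = 0.090909 * 455.333 - 36
     = 5.393939.
Step 4: Ties present; correction factor C = 1 - 6/(11^3 - 11) = 0.995455. Corrected H = 5.393939 / 0.995455 = 5.418569.
Step 5: Under H0, H ~ chi^2(2); p-value = 0.066584.
Step 6: alpha = 0.1. reject H0.

H = 5.4186, df = 2, p = 0.066584, reject H0.


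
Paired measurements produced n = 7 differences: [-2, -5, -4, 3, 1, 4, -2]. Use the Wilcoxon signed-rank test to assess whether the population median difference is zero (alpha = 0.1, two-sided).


Step 1: Drop any zero differences (none here) and take |d_i|.
|d| = [2, 5, 4, 3, 1, 4, 2]
Step 2: Midrank |d_i| (ties get averaged ranks).
ranks: |2|->2.5, |5|->7, |4|->5.5, |3|->4, |1|->1, |4|->5.5, |2|->2.5
Step 3: Attach original signs; sum ranks with positive sign and with negative sign.
W+ = 4 + 1 + 5.5 = 10.5
W- = 2.5 + 7 + 5.5 + 2.5 = 17.5
(Check: W+ + W- = 28 should equal n(n+1)/2 = 28.)
Step 4: Test statistic W = min(W+, W-) = 10.5.
Step 5: Ties in |d|, so use the tie-corrected normal approximation.
        E[W] = n(n+1)/4 = 7*8/4 = 14.
        Tie groups: |d|=2 (t=2), |d|=4 (t=2); sum(t^3 - t) = 12.
        Var[W] = n(n+1)(2n+1)/24 - sum(t^3-t)/48 = 840/24 - 12/48 = 34.75.
        z = (W - E[W]) / sqrt(Var[W]) = (10.5 - 14) / 5.8949 = -0.5937.
        Two-sided p = 2*Phi(z) = 0.552691.
Step 6: alpha = 0.1. fail to reject H0.

W+ = 10.5, W- = 17.5, W = min = 10.5, p = 0.552691, fail to reject H0.


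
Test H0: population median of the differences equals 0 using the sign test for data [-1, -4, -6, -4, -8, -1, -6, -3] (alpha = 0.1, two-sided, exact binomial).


Step 1: Discard zero differences. Original n = 8; n_eff = number of nonzero differences = 8.
Nonzero differences (with sign): -1, -4, -6, -4, -8, -1, -6, -3
Step 2: Count signs: positive = 0, negative = 8.
Step 3: Under H0: P(positive) = 0.5, so the number of positives S ~ Bin(8, 0.5).
Step 4: Two-sided exact p-value = sum of Bin(8,0.5) probabilities at or below the observed probability = 0.007812.
Step 5: alpha = 0.1. reject H0.

n_eff = 8, pos = 0, neg = 8, p = 0.007812, reject H0.


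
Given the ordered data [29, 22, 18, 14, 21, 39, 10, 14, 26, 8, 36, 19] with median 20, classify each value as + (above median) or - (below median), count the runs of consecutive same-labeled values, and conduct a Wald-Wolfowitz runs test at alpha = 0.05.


Step 1: Compute median = 20; label A = above, B = below.
Labels in order: AABBAABBABAB  (n_A = 6, n_B = 6)
Step 2: Count runs R = 8.
Step 3: Under H0 (random ordering), E[R] = 2*n_A*n_B/(n_A+n_B) + 1 = 2*6*6/12 + 1 = 7.0000.
        Var[R] = 2*n_A*n_B*(2*n_A*n_B - n_A - n_B) / ((n_A+n_B)^2 * (n_A+n_B-1)) = 4320/1584 = 2.7273.
        SD[R] = 1.6514.
Step 4: Continuity-corrected z = (R - 0.5 - E[R]) / SD[R] = (8 - 0.5 - 7.0000) / 1.6514 = 0.3028.
Step 5: Two-sided p-value via normal approximation = 2*(1 - Phi(|z|)) = 0.762069.
Step 6: alpha = 0.05. fail to reject H0.

R = 8, z = 0.3028, p = 0.762069, fail to reject H0.


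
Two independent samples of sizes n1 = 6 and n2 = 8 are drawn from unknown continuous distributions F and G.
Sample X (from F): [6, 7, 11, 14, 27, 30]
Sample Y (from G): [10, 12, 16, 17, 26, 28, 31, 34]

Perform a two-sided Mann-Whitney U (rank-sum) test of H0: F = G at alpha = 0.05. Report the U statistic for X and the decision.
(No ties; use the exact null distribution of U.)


Step 1: Combine and sort all 14 observations; assign midranks.
sorted (value, group): (6,X), (7,X), (10,Y), (11,X), (12,Y), (14,X), (16,Y), (17,Y), (26,Y), (27,X), (28,Y), (30,X), (31,Y), (34,Y)
ranks: 6->1, 7->2, 10->3, 11->4, 12->5, 14->6, 16->7, 17->8, 26->9, 27->10, 28->11, 30->12, 31->13, 34->14
Step 2: Rank sum for X: R1 = 1 + 2 + 4 + 6 + 10 + 12 = 35.
Step 3: U_X = R1 - n1(n1+1)/2 = 35 - 6*7/2 = 35 - 21 = 14.
       U_Y = n1*n2 - U_X = 48 - 14 = 34.
Step 4: No ties, so the exact null distribution of U (based on enumerating the C(14,6) = 3003 equally likely rank assignments) gives the two-sided p-value.
Step 5: p-value = 0.228438; compare to alpha = 0.05. fail to reject H0.

U_X = 14, p = 0.228438, fail to reject H0 at alpha = 0.05.


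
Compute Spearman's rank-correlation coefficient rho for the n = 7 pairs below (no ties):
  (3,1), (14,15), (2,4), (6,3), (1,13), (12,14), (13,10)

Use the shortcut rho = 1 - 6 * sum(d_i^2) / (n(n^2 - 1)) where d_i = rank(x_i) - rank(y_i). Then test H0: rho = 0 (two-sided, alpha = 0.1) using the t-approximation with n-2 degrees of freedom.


Step 1: Rank x and y separately (midranks; no ties here).
rank(x): 3->3, 14->7, 2->2, 6->4, 1->1, 12->5, 13->6
rank(y): 1->1, 15->7, 4->3, 3->2, 13->5, 14->6, 10->4
Step 2: d_i = R_x(i) - R_y(i); compute d_i^2.
  (3-1)^2=4, (7-7)^2=0, (2-3)^2=1, (4-2)^2=4, (1-5)^2=16, (5-6)^2=1, (6-4)^2=4
sum(d^2) = 30.
Step 3: rho = 1 - 6*30 / (7*(7^2 - 1)) = 1 - 180/336 = 0.464286.
Step 4: Under H0, t = rho * sqrt((n-2)/(1-rho^2)) = 1.1722 ~ t(5).
Step 5: Two-sided p-value from the t-distribution with 5 df = 0.293934.
Step 6: alpha = 0.1. fail to reject H0.

rho = 0.4643, p = 0.293934, fail to reject H0 at alpha = 0.1.


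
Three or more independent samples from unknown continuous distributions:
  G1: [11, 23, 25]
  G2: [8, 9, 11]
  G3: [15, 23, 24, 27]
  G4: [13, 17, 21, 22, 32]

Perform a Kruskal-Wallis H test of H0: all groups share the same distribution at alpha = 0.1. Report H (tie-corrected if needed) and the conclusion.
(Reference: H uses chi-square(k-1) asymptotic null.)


Step 1: Combine all N = 15 observations and assign midranks.
sorted (value, group, rank): (8,G2,1), (9,G2,2), (11,G1,3.5), (11,G2,3.5), (13,G4,5), (15,G3,6), (17,G4,7), (21,G4,8), (22,G4,9), (23,G1,10.5), (23,G3,10.5), (24,G3,12), (25,G1,13), (27,G3,14), (32,G4,15)
Step 2: Sum ranks within each group.
R_1 = 27 (n_1 = 3)
R_2 = 6.5 (n_2 = 3)
R_3 = 42.5 (n_3 = 4)
R_4 = 44 (n_4 = 5)
Step 3: H = 12/(N(N+1)) * sum(R_i^2/n_i) - 3(N+1)
     = 12/(15*16) * (27^2/3 + 6.5^2/3 + 42.5^2/4 + 44^2/5) - 3*16
     = 0.050000 * 1095.85 - 48
     = 6.792292.
Step 4: Ties present; correction factor C = 1 - 12/(15^3 - 15) = 0.996429. Corrected H = 6.792292 / 0.996429 = 6.816637.
Step 5: Under H0, H ~ chi^2(3); p-value = 0.077978.
Step 6: alpha = 0.1. reject H0.

H = 6.8166, df = 3, p = 0.077978, reject H0.


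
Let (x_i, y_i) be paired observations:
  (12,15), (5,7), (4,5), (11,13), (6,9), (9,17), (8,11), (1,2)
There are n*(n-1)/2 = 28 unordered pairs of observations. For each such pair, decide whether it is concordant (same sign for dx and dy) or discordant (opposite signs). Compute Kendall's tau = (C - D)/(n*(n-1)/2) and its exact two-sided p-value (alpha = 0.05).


Step 1: Enumerate the 28 unordered pairs (i,j) with i<j and classify each by sign(x_j-x_i) * sign(y_j-y_i).
  (1,2):dx=-7,dy=-8->C; (1,3):dx=-8,dy=-10->C; (1,4):dx=-1,dy=-2->C; (1,5):dx=-6,dy=-6->C
  (1,6):dx=-3,dy=+2->D; (1,7):dx=-4,dy=-4->C; (1,8):dx=-11,dy=-13->C; (2,3):dx=-1,dy=-2->C
  (2,4):dx=+6,dy=+6->C; (2,5):dx=+1,dy=+2->C; (2,6):dx=+4,dy=+10->C; (2,7):dx=+3,dy=+4->C
  (2,8):dx=-4,dy=-5->C; (3,4):dx=+7,dy=+8->C; (3,5):dx=+2,dy=+4->C; (3,6):dx=+5,dy=+12->C
  (3,7):dx=+4,dy=+6->C; (3,8):dx=-3,dy=-3->C; (4,5):dx=-5,dy=-4->C; (4,6):dx=-2,dy=+4->D
  (4,7):dx=-3,dy=-2->C; (4,8):dx=-10,dy=-11->C; (5,6):dx=+3,dy=+8->C; (5,7):dx=+2,dy=+2->C
  (5,8):dx=-5,dy=-7->C; (6,7):dx=-1,dy=-6->C; (6,8):dx=-8,dy=-15->C; (7,8):dx=-7,dy=-9->C
Step 2: C = 26, D = 2, total pairs = 28.
Step 3: tau = (C - D)/(n(n-1)/2) = (26 - 2)/28 = 0.857143.
Step 4: Exact two-sided p-value (enumerate n! = 40320 permutations of y under H0): p = 0.001736.
Step 5: alpha = 0.05. reject H0.

tau_b = 0.8571 (C=26, D=2), p = 0.001736, reject H0.


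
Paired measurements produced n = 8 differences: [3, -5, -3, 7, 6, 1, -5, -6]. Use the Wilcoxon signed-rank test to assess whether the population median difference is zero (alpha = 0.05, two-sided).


Step 1: Drop any zero differences (none here) and take |d_i|.
|d| = [3, 5, 3, 7, 6, 1, 5, 6]
Step 2: Midrank |d_i| (ties get averaged ranks).
ranks: |3|->2.5, |5|->4.5, |3|->2.5, |7|->8, |6|->6.5, |1|->1, |5|->4.5, |6|->6.5
Step 3: Attach original signs; sum ranks with positive sign and with negative sign.
W+ = 2.5 + 8 + 6.5 + 1 = 18
W- = 4.5 + 2.5 + 4.5 + 6.5 = 18
(Check: W+ + W- = 36 should equal n(n+1)/2 = 36.)
Step 4: Test statistic W = min(W+, W-) = 18.
Step 5: Ties in |d|, so use the tie-corrected normal approximation.
        E[W] = n(n+1)/4 = 8*9/4 = 18.
        Tie groups: |d|=3 (t=2), |d|=5 (t=2), |d|=6 (t=2); sum(t^3 - t) = 18.
        Var[W] = n(n+1)(2n+1)/24 - sum(t^3-t)/48 = 1224/24 - 18/48 = 50.625.
        z = (W - E[W]) / sqrt(Var[W]) = (18 - 18) / 7.1151 = 0.0000.
        Two-sided p = 2*Phi(z) = 1.000000.
Step 6: alpha = 0.05. fail to reject H0.

W+ = 18, W- = 18, W = min = 18, p = 1.000000, fail to reject H0.


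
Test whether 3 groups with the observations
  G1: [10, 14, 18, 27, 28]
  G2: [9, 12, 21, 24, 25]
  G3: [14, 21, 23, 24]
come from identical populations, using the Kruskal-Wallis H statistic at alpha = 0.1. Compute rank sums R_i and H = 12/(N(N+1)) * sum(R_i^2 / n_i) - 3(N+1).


Step 1: Combine all N = 14 observations and assign midranks.
sorted (value, group, rank): (9,G2,1), (10,G1,2), (12,G2,3), (14,G1,4.5), (14,G3,4.5), (18,G1,6), (21,G2,7.5), (21,G3,7.5), (23,G3,9), (24,G2,10.5), (24,G3,10.5), (25,G2,12), (27,G1,13), (28,G1,14)
Step 2: Sum ranks within each group.
R_1 = 39.5 (n_1 = 5)
R_2 = 34 (n_2 = 5)
R_3 = 31.5 (n_3 = 4)
Step 3: H = 12/(N(N+1)) * sum(R_i^2/n_i) - 3(N+1)
     = 12/(14*15) * (39.5^2/5 + 34^2/5 + 31.5^2/4) - 3*15
     = 0.057143 * 791.312 - 45
     = 0.217857.
Step 4: Ties present; correction factor C = 1 - 18/(14^3 - 14) = 0.993407. Corrected H = 0.217857 / 0.993407 = 0.219303.
Step 5: Under H0, H ~ chi^2(2); p-value = 0.896146.
Step 6: alpha = 0.1. fail to reject H0.

H = 0.2193, df = 2, p = 0.896146, fail to reject H0.


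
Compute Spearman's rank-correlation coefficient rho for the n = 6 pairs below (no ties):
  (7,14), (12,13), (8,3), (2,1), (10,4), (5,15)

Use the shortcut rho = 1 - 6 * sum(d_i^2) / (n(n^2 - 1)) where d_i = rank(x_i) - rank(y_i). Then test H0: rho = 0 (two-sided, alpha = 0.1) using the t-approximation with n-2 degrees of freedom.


Step 1: Rank x and y separately (midranks; no ties here).
rank(x): 7->3, 12->6, 8->4, 2->1, 10->5, 5->2
rank(y): 14->5, 13->4, 3->2, 1->1, 4->3, 15->6
Step 2: d_i = R_x(i) - R_y(i); compute d_i^2.
  (3-5)^2=4, (6-4)^2=4, (4-2)^2=4, (1-1)^2=0, (5-3)^2=4, (2-6)^2=16
sum(d^2) = 32.
Step 3: rho = 1 - 6*32 / (6*(6^2 - 1)) = 1 - 192/210 = 0.085714.
Step 4: Under H0, t = rho * sqrt((n-2)/(1-rho^2)) = 0.1721 ~ t(4).
Step 5: Two-sided p-value from the t-distribution with 4 df = 0.871743.
Step 6: alpha = 0.1. fail to reject H0.

rho = 0.0857, p = 0.871743, fail to reject H0 at alpha = 0.1.


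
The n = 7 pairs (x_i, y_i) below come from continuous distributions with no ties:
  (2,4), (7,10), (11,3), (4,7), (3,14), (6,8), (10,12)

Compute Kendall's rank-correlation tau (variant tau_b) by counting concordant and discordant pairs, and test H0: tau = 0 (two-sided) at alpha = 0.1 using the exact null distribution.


Step 1: Enumerate the 21 unordered pairs (i,j) with i<j and classify each by sign(x_j-x_i) * sign(y_j-y_i).
  (1,2):dx=+5,dy=+6->C; (1,3):dx=+9,dy=-1->D; (1,4):dx=+2,dy=+3->C; (1,5):dx=+1,dy=+10->C
  (1,6):dx=+4,dy=+4->C; (1,7):dx=+8,dy=+8->C; (2,3):dx=+4,dy=-7->D; (2,4):dx=-3,dy=-3->C
  (2,5):dx=-4,dy=+4->D; (2,6):dx=-1,dy=-2->C; (2,7):dx=+3,dy=+2->C; (3,4):dx=-7,dy=+4->D
  (3,5):dx=-8,dy=+11->D; (3,6):dx=-5,dy=+5->D; (3,7):dx=-1,dy=+9->D; (4,5):dx=-1,dy=+7->D
  (4,6):dx=+2,dy=+1->C; (4,7):dx=+6,dy=+5->C; (5,6):dx=+3,dy=-6->D; (5,7):dx=+7,dy=-2->D
  (6,7):dx=+4,dy=+4->C
Step 2: C = 11, D = 10, total pairs = 21.
Step 3: tau = (C - D)/(n(n-1)/2) = (11 - 10)/21 = 0.047619.
Step 4: Exact two-sided p-value (enumerate n! = 5040 permutations of y under H0): p = 1.000000.
Step 5: alpha = 0.1. fail to reject H0.

tau_b = 0.0476 (C=11, D=10), p = 1.000000, fail to reject H0.


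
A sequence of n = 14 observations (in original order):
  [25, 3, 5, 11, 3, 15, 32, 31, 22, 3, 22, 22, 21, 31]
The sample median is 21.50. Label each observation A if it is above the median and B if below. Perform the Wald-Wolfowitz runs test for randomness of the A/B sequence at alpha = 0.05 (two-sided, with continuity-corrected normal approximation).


Step 1: Compute median = 21.50; label A = above, B = below.
Labels in order: ABBBBBAAABAABA  (n_A = 7, n_B = 7)
Step 2: Count runs R = 7.
Step 3: Under H0 (random ordering), E[R] = 2*n_A*n_B/(n_A+n_B) + 1 = 2*7*7/14 + 1 = 8.0000.
        Var[R] = 2*n_A*n_B*(2*n_A*n_B - n_A - n_B) / ((n_A+n_B)^2 * (n_A+n_B-1)) = 8232/2548 = 3.2308.
        SD[R] = 1.7974.
Step 4: Continuity-corrected z = (R + 0.5 - E[R]) / SD[R] = (7 + 0.5 - 8.0000) / 1.7974 = -0.2782.
Step 5: Two-sided p-value via normal approximation = 2*(1 - Phi(|z|)) = 0.780879.
Step 6: alpha = 0.05. fail to reject H0.

R = 7, z = -0.2782, p = 0.780879, fail to reject H0.


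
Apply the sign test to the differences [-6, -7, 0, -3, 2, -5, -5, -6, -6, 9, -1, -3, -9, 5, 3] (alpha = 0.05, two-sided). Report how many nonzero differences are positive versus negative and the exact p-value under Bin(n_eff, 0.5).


Step 1: Discard zero differences. Original n = 15; n_eff = number of nonzero differences = 14.
Nonzero differences (with sign): -6, -7, -3, +2, -5, -5, -6, -6, +9, -1, -3, -9, +5, +3
Step 2: Count signs: positive = 4, negative = 10.
Step 3: Under H0: P(positive) = 0.5, so the number of positives S ~ Bin(14, 0.5).
Step 4: Two-sided exact p-value = sum of Bin(14,0.5) probabilities at or below the observed probability = 0.179565.
Step 5: alpha = 0.05. fail to reject H0.

n_eff = 14, pos = 4, neg = 10, p = 0.179565, fail to reject H0.


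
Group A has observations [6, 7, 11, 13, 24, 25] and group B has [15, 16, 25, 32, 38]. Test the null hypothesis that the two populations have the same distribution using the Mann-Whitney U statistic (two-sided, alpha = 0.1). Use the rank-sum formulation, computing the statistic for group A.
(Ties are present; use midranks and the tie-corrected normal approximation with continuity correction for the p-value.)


Step 1: Combine and sort all 11 observations; assign midranks.
sorted (value, group): (6,X), (7,X), (11,X), (13,X), (15,Y), (16,Y), (24,X), (25,X), (25,Y), (32,Y), (38,Y)
ranks: 6->1, 7->2, 11->3, 13->4, 15->5, 16->6, 24->7, 25->8.5, 25->8.5, 32->10, 38->11
Step 2: Rank sum for X: R1 = 1 + 2 + 3 + 4 + 7 + 8.5 = 25.5.
Step 3: U_X = R1 - n1(n1+1)/2 = 25.5 - 6*7/2 = 25.5 - 21 = 4.5.
       U_Y = n1*n2 - U_X = 30 - 4.5 = 25.5.
Step 4: Ties are present, so use the tie-corrected normal approximation (with continuity correction) for the p-value.
Step 5: p-value = 0.067264; compare to alpha = 0.1. reject H0.

U_X = 4.5, p = 0.067264, reject H0 at alpha = 0.1.


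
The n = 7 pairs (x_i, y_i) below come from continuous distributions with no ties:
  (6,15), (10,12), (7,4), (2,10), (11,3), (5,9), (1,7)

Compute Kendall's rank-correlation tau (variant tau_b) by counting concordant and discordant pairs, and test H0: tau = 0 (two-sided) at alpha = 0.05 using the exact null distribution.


Step 1: Enumerate the 21 unordered pairs (i,j) with i<j and classify each by sign(x_j-x_i) * sign(y_j-y_i).
  (1,2):dx=+4,dy=-3->D; (1,3):dx=+1,dy=-11->D; (1,4):dx=-4,dy=-5->C; (1,5):dx=+5,dy=-12->D
  (1,6):dx=-1,dy=-6->C; (1,7):dx=-5,dy=-8->C; (2,3):dx=-3,dy=-8->C; (2,4):dx=-8,dy=-2->C
  (2,5):dx=+1,dy=-9->D; (2,6):dx=-5,dy=-3->C; (2,7):dx=-9,dy=-5->C; (3,4):dx=-5,dy=+6->D
  (3,5):dx=+4,dy=-1->D; (3,6):dx=-2,dy=+5->D; (3,7):dx=-6,dy=+3->D; (4,5):dx=+9,dy=-7->D
  (4,6):dx=+3,dy=-1->D; (4,7):dx=-1,dy=-3->C; (5,6):dx=-6,dy=+6->D; (5,7):dx=-10,dy=+4->D
  (6,7):dx=-4,dy=-2->C
Step 2: C = 9, D = 12, total pairs = 21.
Step 3: tau = (C - D)/(n(n-1)/2) = (9 - 12)/21 = -0.142857.
Step 4: Exact two-sided p-value (enumerate n! = 5040 permutations of y under H0): p = 0.772619.
Step 5: alpha = 0.05. fail to reject H0.

tau_b = -0.1429 (C=9, D=12), p = 0.772619, fail to reject H0.


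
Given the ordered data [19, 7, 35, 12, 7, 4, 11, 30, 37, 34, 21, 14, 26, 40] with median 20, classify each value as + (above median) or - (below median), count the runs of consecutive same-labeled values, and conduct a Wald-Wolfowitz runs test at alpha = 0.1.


Step 1: Compute median = 20; label A = above, B = below.
Labels in order: BBABBBBAAAABAA  (n_A = 7, n_B = 7)
Step 2: Count runs R = 6.
Step 3: Under H0 (random ordering), E[R] = 2*n_A*n_B/(n_A+n_B) + 1 = 2*7*7/14 + 1 = 8.0000.
        Var[R] = 2*n_A*n_B*(2*n_A*n_B - n_A - n_B) / ((n_A+n_B)^2 * (n_A+n_B-1)) = 8232/2548 = 3.2308.
        SD[R] = 1.7974.
Step 4: Continuity-corrected z = (R + 0.5 - E[R]) / SD[R] = (6 + 0.5 - 8.0000) / 1.7974 = -0.8345.
Step 5: Two-sided p-value via normal approximation = 2*(1 - Phi(|z|)) = 0.403986.
Step 6: alpha = 0.1. fail to reject H0.

R = 6, z = -0.8345, p = 0.403986, fail to reject H0.


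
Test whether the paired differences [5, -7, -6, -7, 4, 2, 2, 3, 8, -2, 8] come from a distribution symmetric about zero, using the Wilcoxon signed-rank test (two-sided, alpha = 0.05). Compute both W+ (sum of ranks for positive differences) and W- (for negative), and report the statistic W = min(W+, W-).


Step 1: Drop any zero differences (none here) and take |d_i|.
|d| = [5, 7, 6, 7, 4, 2, 2, 3, 8, 2, 8]
Step 2: Midrank |d_i| (ties get averaged ranks).
ranks: |5|->6, |7|->8.5, |6|->7, |7|->8.5, |4|->5, |2|->2, |2|->2, |3|->4, |8|->10.5, |2|->2, |8|->10.5
Step 3: Attach original signs; sum ranks with positive sign and with negative sign.
W+ = 6 + 5 + 2 + 2 + 4 + 10.5 + 10.5 = 40
W- = 8.5 + 7 + 8.5 + 2 = 26
(Check: W+ + W- = 66 should equal n(n+1)/2 = 66.)
Step 4: Test statistic W = min(W+, W-) = 26.
Step 5: Ties in |d|, so use the tie-corrected normal approximation.
        E[W] = n(n+1)/4 = 11*12/4 = 33.
        Tie groups: |d|=2 (t=3), |d|=7 (t=2), |d|=8 (t=2); sum(t^3 - t) = 36.
        Var[W] = n(n+1)(2n+1)/24 - sum(t^3-t)/48 = 3036/24 - 36/48 = 125.75.
        z = (W - E[W]) / sqrt(Var[W]) = (26 - 33) / 11.2138 = -0.6242.
        Two-sided p = 2*Phi(z) = 0.532477.
Step 6: alpha = 0.05. fail to reject H0.

W+ = 40, W- = 26, W = min = 26, p = 0.532477, fail to reject H0.


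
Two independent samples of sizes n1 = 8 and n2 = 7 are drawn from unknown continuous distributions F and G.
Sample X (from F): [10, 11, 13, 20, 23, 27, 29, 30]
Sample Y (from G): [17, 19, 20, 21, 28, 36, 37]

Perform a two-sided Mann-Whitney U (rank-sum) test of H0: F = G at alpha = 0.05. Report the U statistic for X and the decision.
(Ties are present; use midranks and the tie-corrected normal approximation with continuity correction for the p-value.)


Step 1: Combine and sort all 15 observations; assign midranks.
sorted (value, group): (10,X), (11,X), (13,X), (17,Y), (19,Y), (20,X), (20,Y), (21,Y), (23,X), (27,X), (28,Y), (29,X), (30,X), (36,Y), (37,Y)
ranks: 10->1, 11->2, 13->3, 17->4, 19->5, 20->6.5, 20->6.5, 21->8, 23->9, 27->10, 28->11, 29->12, 30->13, 36->14, 37->15
Step 2: Rank sum for X: R1 = 1 + 2 + 3 + 6.5 + 9 + 10 + 12 + 13 = 56.5.
Step 3: U_X = R1 - n1(n1+1)/2 = 56.5 - 8*9/2 = 56.5 - 36 = 20.5.
       U_Y = n1*n2 - U_X = 56 - 20.5 = 35.5.
Step 4: Ties are present, so use the tie-corrected normal approximation (with continuity correction) for the p-value.
Step 5: p-value = 0.417471; compare to alpha = 0.05. fail to reject H0.

U_X = 20.5, p = 0.417471, fail to reject H0 at alpha = 0.05.


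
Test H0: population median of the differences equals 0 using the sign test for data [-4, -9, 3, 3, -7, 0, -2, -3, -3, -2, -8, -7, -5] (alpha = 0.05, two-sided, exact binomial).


Step 1: Discard zero differences. Original n = 13; n_eff = number of nonzero differences = 12.
Nonzero differences (with sign): -4, -9, +3, +3, -7, -2, -3, -3, -2, -8, -7, -5
Step 2: Count signs: positive = 2, negative = 10.
Step 3: Under H0: P(positive) = 0.5, so the number of positives S ~ Bin(12, 0.5).
Step 4: Two-sided exact p-value = sum of Bin(12,0.5) probabilities at or below the observed probability = 0.038574.
Step 5: alpha = 0.05. reject H0.

n_eff = 12, pos = 2, neg = 10, p = 0.038574, reject H0.


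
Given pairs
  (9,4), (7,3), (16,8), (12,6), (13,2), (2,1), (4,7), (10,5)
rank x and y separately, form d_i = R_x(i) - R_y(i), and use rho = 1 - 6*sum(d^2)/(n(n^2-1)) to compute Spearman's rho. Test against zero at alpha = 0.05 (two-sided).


Step 1: Rank x and y separately (midranks; no ties here).
rank(x): 9->4, 7->3, 16->8, 12->6, 13->7, 2->1, 4->2, 10->5
rank(y): 4->4, 3->3, 8->8, 6->6, 2->2, 1->1, 7->7, 5->5
Step 2: d_i = R_x(i) - R_y(i); compute d_i^2.
  (4-4)^2=0, (3-3)^2=0, (8-8)^2=0, (6-6)^2=0, (7-2)^2=25, (1-1)^2=0, (2-7)^2=25, (5-5)^2=0
sum(d^2) = 50.
Step 3: rho = 1 - 6*50 / (8*(8^2 - 1)) = 1 - 300/504 = 0.404762.
Step 4: Under H0, t = rho * sqrt((n-2)/(1-rho^2)) = 1.0842 ~ t(6).
Step 5: Two-sided p-value from the t-distribution with 6 df = 0.319889.
Step 6: alpha = 0.05. fail to reject H0.

rho = 0.4048, p = 0.319889, fail to reject H0 at alpha = 0.05.


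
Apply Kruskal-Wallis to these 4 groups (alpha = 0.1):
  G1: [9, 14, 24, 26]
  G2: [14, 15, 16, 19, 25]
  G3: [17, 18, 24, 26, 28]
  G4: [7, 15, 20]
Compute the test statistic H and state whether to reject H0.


Step 1: Combine all N = 17 observations and assign midranks.
sorted (value, group, rank): (7,G4,1), (9,G1,2), (14,G1,3.5), (14,G2,3.5), (15,G2,5.5), (15,G4,5.5), (16,G2,7), (17,G3,8), (18,G3,9), (19,G2,10), (20,G4,11), (24,G1,12.5), (24,G3,12.5), (25,G2,14), (26,G1,15.5), (26,G3,15.5), (28,G3,17)
Step 2: Sum ranks within each group.
R_1 = 33.5 (n_1 = 4)
R_2 = 40 (n_2 = 5)
R_3 = 62 (n_3 = 5)
R_4 = 17.5 (n_4 = 3)
Step 3: H = 12/(N(N+1)) * sum(R_i^2/n_i) - 3(N+1)
     = 12/(17*18) * (33.5^2/4 + 40^2/5 + 62^2/5 + 17.5^2/3) - 3*18
     = 0.039216 * 1471.45 - 54
     = 3.703758.
Step 4: Ties present; correction factor C = 1 - 24/(17^3 - 17) = 0.995098. Corrected H = 3.703758 / 0.995098 = 3.722003.
Step 5: Under H0, H ~ chi^2(3); p-value = 0.293090.
Step 6: alpha = 0.1. fail to reject H0.

H = 3.7220, df = 3, p = 0.293090, fail to reject H0.


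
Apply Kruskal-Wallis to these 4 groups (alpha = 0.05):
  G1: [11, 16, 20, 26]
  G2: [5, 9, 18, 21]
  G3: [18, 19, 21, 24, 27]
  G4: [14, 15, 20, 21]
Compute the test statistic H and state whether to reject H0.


Step 1: Combine all N = 17 observations and assign midranks.
sorted (value, group, rank): (5,G2,1), (9,G2,2), (11,G1,3), (14,G4,4), (15,G4,5), (16,G1,6), (18,G2,7.5), (18,G3,7.5), (19,G3,9), (20,G1,10.5), (20,G4,10.5), (21,G2,13), (21,G3,13), (21,G4,13), (24,G3,15), (26,G1,16), (27,G3,17)
Step 2: Sum ranks within each group.
R_1 = 35.5 (n_1 = 4)
R_2 = 23.5 (n_2 = 4)
R_3 = 61.5 (n_3 = 5)
R_4 = 32.5 (n_4 = 4)
Step 3: H = 12/(N(N+1)) * sum(R_i^2/n_i) - 3(N+1)
     = 12/(17*18) * (35.5^2/4 + 23.5^2/4 + 61.5^2/5 + 32.5^2/4) - 3*18
     = 0.039216 * 1473.64 - 54
     = 3.789706.
Step 4: Ties present; correction factor C = 1 - 36/(17^3 - 17) = 0.992647. Corrected H = 3.789706 / 0.992647 = 3.817778.
Step 5: Under H0, H ~ chi^2(3); p-value = 0.281825.
Step 6: alpha = 0.05. fail to reject H0.

H = 3.8178, df = 3, p = 0.281825, fail to reject H0.


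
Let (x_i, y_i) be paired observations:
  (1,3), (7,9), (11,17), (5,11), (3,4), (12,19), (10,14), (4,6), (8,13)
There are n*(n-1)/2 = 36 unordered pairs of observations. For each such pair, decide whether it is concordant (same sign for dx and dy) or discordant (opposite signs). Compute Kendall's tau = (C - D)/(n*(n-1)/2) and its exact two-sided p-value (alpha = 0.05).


Step 1: Enumerate the 36 unordered pairs (i,j) with i<j and classify each by sign(x_j-x_i) * sign(y_j-y_i).
  (1,2):dx=+6,dy=+6->C; (1,3):dx=+10,dy=+14->C; (1,4):dx=+4,dy=+8->C; (1,5):dx=+2,dy=+1->C
  (1,6):dx=+11,dy=+16->C; (1,7):dx=+9,dy=+11->C; (1,8):dx=+3,dy=+3->C; (1,9):dx=+7,dy=+10->C
  (2,3):dx=+4,dy=+8->C; (2,4):dx=-2,dy=+2->D; (2,5):dx=-4,dy=-5->C; (2,6):dx=+5,dy=+10->C
  (2,7):dx=+3,dy=+5->C; (2,8):dx=-3,dy=-3->C; (2,9):dx=+1,dy=+4->C; (3,4):dx=-6,dy=-6->C
  (3,5):dx=-8,dy=-13->C; (3,6):dx=+1,dy=+2->C; (3,7):dx=-1,dy=-3->C; (3,8):dx=-7,dy=-11->C
  (3,9):dx=-3,dy=-4->C; (4,5):dx=-2,dy=-7->C; (4,6):dx=+7,dy=+8->C; (4,7):dx=+5,dy=+3->C
  (4,8):dx=-1,dy=-5->C; (4,9):dx=+3,dy=+2->C; (5,6):dx=+9,dy=+15->C; (5,7):dx=+7,dy=+10->C
  (5,8):dx=+1,dy=+2->C; (5,9):dx=+5,dy=+9->C; (6,7):dx=-2,dy=-5->C; (6,8):dx=-8,dy=-13->C
  (6,9):dx=-4,dy=-6->C; (7,8):dx=-6,dy=-8->C; (7,9):dx=-2,dy=-1->C; (8,9):dx=+4,dy=+7->C
Step 2: C = 35, D = 1, total pairs = 36.
Step 3: tau = (C - D)/(n(n-1)/2) = (35 - 1)/36 = 0.944444.
Step 4: Exact two-sided p-value (enumerate n! = 362880 permutations of y under H0): p = 0.000050.
Step 5: alpha = 0.05. reject H0.

tau_b = 0.9444 (C=35, D=1), p = 0.000050, reject H0.


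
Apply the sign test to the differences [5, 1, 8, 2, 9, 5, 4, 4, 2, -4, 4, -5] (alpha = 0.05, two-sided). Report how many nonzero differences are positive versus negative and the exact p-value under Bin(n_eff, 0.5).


Step 1: Discard zero differences. Original n = 12; n_eff = number of nonzero differences = 12.
Nonzero differences (with sign): +5, +1, +8, +2, +9, +5, +4, +4, +2, -4, +4, -5
Step 2: Count signs: positive = 10, negative = 2.
Step 3: Under H0: P(positive) = 0.5, so the number of positives S ~ Bin(12, 0.5).
Step 4: Two-sided exact p-value = sum of Bin(12,0.5) probabilities at or below the observed probability = 0.038574.
Step 5: alpha = 0.05. reject H0.

n_eff = 12, pos = 10, neg = 2, p = 0.038574, reject H0.


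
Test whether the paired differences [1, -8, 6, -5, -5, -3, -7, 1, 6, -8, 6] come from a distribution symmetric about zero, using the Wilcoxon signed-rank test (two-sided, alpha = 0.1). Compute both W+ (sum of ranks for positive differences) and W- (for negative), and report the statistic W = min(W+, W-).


Step 1: Drop any zero differences (none here) and take |d_i|.
|d| = [1, 8, 6, 5, 5, 3, 7, 1, 6, 8, 6]
Step 2: Midrank |d_i| (ties get averaged ranks).
ranks: |1|->1.5, |8|->10.5, |6|->7, |5|->4.5, |5|->4.5, |3|->3, |7|->9, |1|->1.5, |6|->7, |8|->10.5, |6|->7
Step 3: Attach original signs; sum ranks with positive sign and with negative sign.
W+ = 1.5 + 7 + 1.5 + 7 + 7 = 24
W- = 10.5 + 4.5 + 4.5 + 3 + 9 + 10.5 = 42
(Check: W+ + W- = 66 should equal n(n+1)/2 = 66.)
Step 4: Test statistic W = min(W+, W-) = 24.
Step 5: Ties in |d|, so use the tie-corrected normal approximation.
        E[W] = n(n+1)/4 = 11*12/4 = 33.
        Tie groups: |d|=1 (t=2), |d|=5 (t=2), |d|=6 (t=3), |d|=8 (t=2); sum(t^3 - t) = 42.
        Var[W] = n(n+1)(2n+1)/24 - sum(t^3-t)/48 = 3036/24 - 42/48 = 125.625.
        z = (W - E[W]) / sqrt(Var[W]) = (24 - 33) / 11.2083 = -0.8030.
        Two-sided p = 2*Phi(z) = 0.421987.
Step 6: alpha = 0.1. fail to reject H0.

W+ = 24, W- = 42, W = min = 24, p = 0.421987, fail to reject H0.


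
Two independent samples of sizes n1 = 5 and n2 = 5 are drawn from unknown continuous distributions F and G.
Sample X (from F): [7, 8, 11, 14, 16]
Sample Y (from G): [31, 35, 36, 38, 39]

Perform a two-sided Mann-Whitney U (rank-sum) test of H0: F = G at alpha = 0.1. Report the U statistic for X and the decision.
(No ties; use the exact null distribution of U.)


Step 1: Combine and sort all 10 observations; assign midranks.
sorted (value, group): (7,X), (8,X), (11,X), (14,X), (16,X), (31,Y), (35,Y), (36,Y), (38,Y), (39,Y)
ranks: 7->1, 8->2, 11->3, 14->4, 16->5, 31->6, 35->7, 36->8, 38->9, 39->10
Step 2: Rank sum for X: R1 = 1 + 2 + 3 + 4 + 5 = 15.
Step 3: U_X = R1 - n1(n1+1)/2 = 15 - 5*6/2 = 15 - 15 = 0.
       U_Y = n1*n2 - U_X = 25 - 0 = 25.
Step 4: No ties, so the exact null distribution of U (based on enumerating the C(10,5) = 252 equally likely rank assignments) gives the two-sided p-value.
Step 5: p-value = 0.007937; compare to alpha = 0.1. reject H0.

U_X = 0, p = 0.007937, reject H0 at alpha = 0.1.


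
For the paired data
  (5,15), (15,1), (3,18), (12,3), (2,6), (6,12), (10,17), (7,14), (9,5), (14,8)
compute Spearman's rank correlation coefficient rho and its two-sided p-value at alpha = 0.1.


Step 1: Rank x and y separately (midranks; no ties here).
rank(x): 5->3, 15->10, 3->2, 12->8, 2->1, 6->4, 10->7, 7->5, 9->6, 14->9
rank(y): 15->8, 1->1, 18->10, 3->2, 6->4, 12->6, 17->9, 14->7, 5->3, 8->5
Step 2: d_i = R_x(i) - R_y(i); compute d_i^2.
  (3-8)^2=25, (10-1)^2=81, (2-10)^2=64, (8-2)^2=36, (1-4)^2=9, (4-6)^2=4, (7-9)^2=4, (5-7)^2=4, (6-3)^2=9, (9-5)^2=16
sum(d^2) = 252.
Step 3: rho = 1 - 6*252 / (10*(10^2 - 1)) = 1 - 1512/990 = -0.527273.
Step 4: Under H0, t = rho * sqrt((n-2)/(1-rho^2)) = -1.7552 ~ t(8).
Step 5: Two-sided p-value from the t-distribution with 8 df = 0.117308.
Step 6: alpha = 0.1. fail to reject H0.

rho = -0.5273, p = 0.117308, fail to reject H0 at alpha = 0.1.


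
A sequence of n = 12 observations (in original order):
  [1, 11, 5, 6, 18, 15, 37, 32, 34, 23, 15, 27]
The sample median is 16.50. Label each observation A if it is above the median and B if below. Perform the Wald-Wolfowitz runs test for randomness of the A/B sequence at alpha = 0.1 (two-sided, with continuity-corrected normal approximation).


Step 1: Compute median = 16.50; label A = above, B = below.
Labels in order: BBBBABAAAABA  (n_A = 6, n_B = 6)
Step 2: Count runs R = 6.
Step 3: Under H0 (random ordering), E[R] = 2*n_A*n_B/(n_A+n_B) + 1 = 2*6*6/12 + 1 = 7.0000.
        Var[R] = 2*n_A*n_B*(2*n_A*n_B - n_A - n_B) / ((n_A+n_B)^2 * (n_A+n_B-1)) = 4320/1584 = 2.7273.
        SD[R] = 1.6514.
Step 4: Continuity-corrected z = (R + 0.5 - E[R]) / SD[R] = (6 + 0.5 - 7.0000) / 1.6514 = -0.3028.
Step 5: Two-sided p-value via normal approximation = 2*(1 - Phi(|z|)) = 0.762069.
Step 6: alpha = 0.1. fail to reject H0.

R = 6, z = -0.3028, p = 0.762069, fail to reject H0.


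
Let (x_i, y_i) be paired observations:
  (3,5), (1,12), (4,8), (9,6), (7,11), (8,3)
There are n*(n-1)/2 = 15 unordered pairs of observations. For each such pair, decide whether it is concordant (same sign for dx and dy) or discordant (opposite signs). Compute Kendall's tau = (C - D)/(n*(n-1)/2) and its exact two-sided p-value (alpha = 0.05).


Step 1: Enumerate the 15 unordered pairs (i,j) with i<j and classify each by sign(x_j-x_i) * sign(y_j-y_i).
  (1,2):dx=-2,dy=+7->D; (1,3):dx=+1,dy=+3->C; (1,4):dx=+6,dy=+1->C; (1,5):dx=+4,dy=+6->C
  (1,6):dx=+5,dy=-2->D; (2,3):dx=+3,dy=-4->D; (2,4):dx=+8,dy=-6->D; (2,5):dx=+6,dy=-1->D
  (2,6):dx=+7,dy=-9->D; (3,4):dx=+5,dy=-2->D; (3,5):dx=+3,dy=+3->C; (3,6):dx=+4,dy=-5->D
  (4,5):dx=-2,dy=+5->D; (4,6):dx=-1,dy=-3->C; (5,6):dx=+1,dy=-8->D
Step 2: C = 5, D = 10, total pairs = 15.
Step 3: tau = (C - D)/(n(n-1)/2) = (5 - 10)/15 = -0.333333.
Step 4: Exact two-sided p-value (enumerate n! = 720 permutations of y under H0): p = 0.469444.
Step 5: alpha = 0.05. fail to reject H0.

tau_b = -0.3333 (C=5, D=10), p = 0.469444, fail to reject H0.


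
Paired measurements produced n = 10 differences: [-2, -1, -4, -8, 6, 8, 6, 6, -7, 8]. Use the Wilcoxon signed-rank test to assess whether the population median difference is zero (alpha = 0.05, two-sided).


Step 1: Drop any zero differences (none here) and take |d_i|.
|d| = [2, 1, 4, 8, 6, 8, 6, 6, 7, 8]
Step 2: Midrank |d_i| (ties get averaged ranks).
ranks: |2|->2, |1|->1, |4|->3, |8|->9, |6|->5, |8|->9, |6|->5, |6|->5, |7|->7, |8|->9
Step 3: Attach original signs; sum ranks with positive sign and with negative sign.
W+ = 5 + 9 + 5 + 5 + 9 = 33
W- = 2 + 1 + 3 + 9 + 7 = 22
(Check: W+ + W- = 55 should equal n(n+1)/2 = 55.)
Step 4: Test statistic W = min(W+, W-) = 22.
Step 5: Ties in |d|, so use the tie-corrected normal approximation.
        E[W] = n(n+1)/4 = 10*11/4 = 27.5.
        Tie groups: |d|=6 (t=3), |d|=8 (t=3); sum(t^3 - t) = 48.
        Var[W] = n(n+1)(2n+1)/24 - sum(t^3-t)/48 = 2310/24 - 48/48 = 95.25.
        z = (W - E[W]) / sqrt(Var[W]) = (22 - 27.5) / 9.7596 = -0.5635.
        Two-sided p = 2*Phi(z) = 0.573062.
Step 6: alpha = 0.05. fail to reject H0.

W+ = 33, W- = 22, W = min = 22, p = 0.573062, fail to reject H0.
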